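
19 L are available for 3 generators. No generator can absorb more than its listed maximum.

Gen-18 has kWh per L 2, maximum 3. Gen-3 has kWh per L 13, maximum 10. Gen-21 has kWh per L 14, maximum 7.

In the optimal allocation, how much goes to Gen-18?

Rank by kWh per L: Gen-21 14 > Gen-3 13 > Gen-18 2.
Gen-21 takes 7 to reach its cap of 7 ; 12 left.
Gen-3: +10 to 10 (cap) ; 2 left.
Gen-18 has room for 3 but only 2 remain, so it gets 2.

2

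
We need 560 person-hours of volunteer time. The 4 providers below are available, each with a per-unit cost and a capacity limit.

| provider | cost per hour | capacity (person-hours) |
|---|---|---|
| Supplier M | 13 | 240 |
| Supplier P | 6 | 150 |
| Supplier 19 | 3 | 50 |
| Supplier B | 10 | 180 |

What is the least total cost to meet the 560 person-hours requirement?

5190

Use providers in increasing cost order.
Supplier 19 at 3: take all 50 person-hours — 510 still needed.
Supplier P at 6: take all 150 person-hours — 360 still needed.
Take 180 from Supplier B at 10 — need 180 more.
Supplier M at 13: take 180 of its 240 — requirement met.
Cost = 50×3 + 150×6 + 180×10 + 180×13 = 5190.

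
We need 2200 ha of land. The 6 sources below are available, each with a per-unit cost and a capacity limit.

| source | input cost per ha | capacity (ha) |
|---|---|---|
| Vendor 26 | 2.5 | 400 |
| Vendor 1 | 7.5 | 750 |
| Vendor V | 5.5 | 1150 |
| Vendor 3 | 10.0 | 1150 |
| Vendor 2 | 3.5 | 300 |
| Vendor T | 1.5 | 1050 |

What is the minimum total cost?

Cheapest first:
Vendor T at 1.5: take all 1050 ha → 1150 still needed.
Vendor 26 (2.5): use full 400 → 750 ha to go.
Take 300 from Vendor 2 at 3.5 → need 450 more.
Vendor V at 5.5: take 450 of its 1150 → requirement met.
Vendor 1, Vendor 3: unused.
Cost = 1050×1.5 + 400×2.5 + 300×3.5 + 450×5.5 = 6100.

6100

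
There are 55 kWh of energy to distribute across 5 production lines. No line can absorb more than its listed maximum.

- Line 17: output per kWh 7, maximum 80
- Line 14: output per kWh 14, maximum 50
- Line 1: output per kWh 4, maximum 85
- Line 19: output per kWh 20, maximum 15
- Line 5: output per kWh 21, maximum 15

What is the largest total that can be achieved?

Order the production lines by output per kWh: Line 5 21 > Line 19 20 > Line 14 14 > Line 17 7 > Line 1 4.
Line 5 takes 15 to reach its cap of 15 ; 40 left.
Give Line 19 15 to hit its cap of 15 ; 25 left.
Line 14 has room for 50 but only 25 remain, so it gets 25.
Total = 14×25 + 20×15 + 21×15 = 965.

965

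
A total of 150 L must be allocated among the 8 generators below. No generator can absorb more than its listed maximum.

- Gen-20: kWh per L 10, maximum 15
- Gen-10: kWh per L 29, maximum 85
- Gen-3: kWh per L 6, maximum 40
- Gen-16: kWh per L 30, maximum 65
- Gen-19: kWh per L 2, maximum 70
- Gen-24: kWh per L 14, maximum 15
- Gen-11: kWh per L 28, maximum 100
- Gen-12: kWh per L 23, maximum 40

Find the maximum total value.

Rank by kWh per L: Gen-16 30 > Gen-10 29 > Gen-11 28 > Gen-12 23 > Gen-24 14 > Gen-20 10 > Gen-3 6 > Gen-19 2.
Give Gen-16 65 to hit its cap of 65 — 85 left.
Gen-10: +85 to 85 (cap) — 0 left.
Total = 29×85 + 30×65 = 4415.

4415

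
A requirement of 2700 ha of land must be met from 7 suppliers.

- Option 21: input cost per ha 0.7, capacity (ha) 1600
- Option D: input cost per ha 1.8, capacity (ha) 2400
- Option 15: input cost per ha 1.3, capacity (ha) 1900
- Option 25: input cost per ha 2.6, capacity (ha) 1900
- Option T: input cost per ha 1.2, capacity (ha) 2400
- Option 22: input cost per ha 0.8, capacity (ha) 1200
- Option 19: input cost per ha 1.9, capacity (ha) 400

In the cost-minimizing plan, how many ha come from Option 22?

1100

Cheapest first:
Option 21 at 0.7: take all 1600 ha ; 1100 still needed.
Option 22 at 0.8: take 1100 of its 1200 ; requirement met.
Option T, Option 15, Option D, Option 19, Option 25: unused.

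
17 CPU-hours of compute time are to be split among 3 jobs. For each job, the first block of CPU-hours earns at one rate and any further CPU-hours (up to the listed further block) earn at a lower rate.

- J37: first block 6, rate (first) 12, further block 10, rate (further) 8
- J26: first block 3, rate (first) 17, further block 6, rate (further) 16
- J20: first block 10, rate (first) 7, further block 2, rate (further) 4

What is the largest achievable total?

235

Order all 6 blocks by rate: J26/T1 17 > J26/T2 16 > J37/T1 12 > J37/T2 8 > J20/T1 7 > J20/T2 4.
J26/T1 (17): +3 ; 14 left.
J26 T2 at 16: fill all 6 ; 8 left.
J37/T1 (12): +6 ; 2 left.
2 remain; put them into J37 T2 at 8.
Total = 17×3 + 16×6 + 12×6 + 8×2 = 235.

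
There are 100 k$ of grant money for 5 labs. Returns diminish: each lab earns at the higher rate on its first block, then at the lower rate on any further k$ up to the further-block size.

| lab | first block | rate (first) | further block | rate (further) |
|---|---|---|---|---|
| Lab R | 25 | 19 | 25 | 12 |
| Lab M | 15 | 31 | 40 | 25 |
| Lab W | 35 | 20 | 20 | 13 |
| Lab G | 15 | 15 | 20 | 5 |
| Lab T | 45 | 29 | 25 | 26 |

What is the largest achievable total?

Order all 10 blocks by rate: Lab M/first 31 > Lab T/first 29 > Lab T/second 26 > Lab M/second 25 > Lab W/first 20 > Lab R/first 19 > Lab G/first 15 > Lab W/second 13 > Lab R/second 12 > Lab G/second 5.
Fill Lab M first block (15 at 31) ; 85 left.
Fill Lab T first block (45 at 29) ; 40 left.
Lab T second at 26: fill all 25 ; 15 left.
Lab M/second: +15 of 40 at 25; pool empty.
Total = 31×15 + 29×45 + 26×25 + 25×15 = 2795.

2795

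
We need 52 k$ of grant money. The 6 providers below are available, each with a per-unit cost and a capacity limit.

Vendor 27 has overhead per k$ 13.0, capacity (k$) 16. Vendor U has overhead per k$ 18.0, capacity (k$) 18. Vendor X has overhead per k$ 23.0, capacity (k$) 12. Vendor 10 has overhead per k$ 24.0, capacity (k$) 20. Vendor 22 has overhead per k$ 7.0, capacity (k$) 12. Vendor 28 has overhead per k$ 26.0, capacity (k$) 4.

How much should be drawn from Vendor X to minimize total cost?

Use providers in increasing cost order.
Vendor 22 (7.0): use full 12 ; 40 k$ to go.
Vendor 27 at 13.0: take all 16 k$ ; 24 still needed.
Take 18 from Vendor U at 18.0 ; need 6 more.
Vendor X at 23.0: take 6 of its 12 ; requirement met.
Vendor 10, Vendor 28: unused.

6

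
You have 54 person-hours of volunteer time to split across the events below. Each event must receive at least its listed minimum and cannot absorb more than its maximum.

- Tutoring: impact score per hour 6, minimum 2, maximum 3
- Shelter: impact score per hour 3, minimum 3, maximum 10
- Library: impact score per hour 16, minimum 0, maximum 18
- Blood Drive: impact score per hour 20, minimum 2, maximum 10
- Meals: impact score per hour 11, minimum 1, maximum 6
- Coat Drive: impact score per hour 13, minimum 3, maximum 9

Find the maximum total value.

713

Meeting every minimum uses 2+3+0+2+1+3 = 11 person-hours, leaving 43.
Rank by impact score per hour: Blood Drive 20 > Library 16 > Coat Drive 13 > Meals 11 > Tutoring 6 > Shelter 3.
Blood Drive takes 8 more to reach its cap of 10 → 35 left.
Library: +18 to 18 (cap) → 17 left.
Coat Drive takes 6 more to reach its cap of 9 → 11 left.
Meals takes 5 more to reach its cap of 6 → 6 left.
Tutoring takes 1 more to reach its cap of 3 → 5 left.
Shelter has room for 7 more but only 5 remain, so it gets 8.
Total = 6×3 + 3×8 + 16×18 + 20×10 + 11×6 + 13×9 = 713.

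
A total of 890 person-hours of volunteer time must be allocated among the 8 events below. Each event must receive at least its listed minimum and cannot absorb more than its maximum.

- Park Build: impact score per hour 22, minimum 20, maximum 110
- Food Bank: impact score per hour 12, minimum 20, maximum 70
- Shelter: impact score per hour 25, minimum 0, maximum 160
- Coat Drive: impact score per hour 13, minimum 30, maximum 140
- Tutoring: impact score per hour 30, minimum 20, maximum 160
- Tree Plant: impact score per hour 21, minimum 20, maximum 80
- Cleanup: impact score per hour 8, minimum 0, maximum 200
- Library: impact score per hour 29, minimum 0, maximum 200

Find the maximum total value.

Meeting every minimum uses 20+20+0+30+20+20+0+0 = 110 person-hours, leaving 780.
Order the events by impact score per hour: Tutoring 30 > Library 29 > Shelter 25 > Park Build 22 > Tree Plant 21 > Coat Drive 13 > Food Bank 12 > Cleanup 8.
Tutoring takes 140 more to reach its cap of 160 → 640 left.
Library: +200 to 200 (cap) → 440 left.
Give Shelter 160 more to hit its cap of 160 → 280 left.
Park Build takes 90 more to reach its cap of 110 → 190 left.
Give Tree Plant 60 more to hit its cap of 80 → 130 left.
Coat Drive takes 110 more to reach its cap of 140 → 20 left.
Only 20 left; Food Bank takes them to reach 40.
Total = 22×110 + 12×40 + 25×160 + 13×140 + 30×160 + 21×80 + 29×200 = 21000.

21000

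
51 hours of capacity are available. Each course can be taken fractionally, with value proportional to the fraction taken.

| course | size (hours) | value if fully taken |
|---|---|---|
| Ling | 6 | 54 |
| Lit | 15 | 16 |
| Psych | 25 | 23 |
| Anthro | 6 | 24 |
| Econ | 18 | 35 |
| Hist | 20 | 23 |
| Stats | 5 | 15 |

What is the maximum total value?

146.4

Rank by value-to-size ratio: Ling 54/6≈9, Anthro 24/6≈4, Stats 15/5≈3, Econ 35/18≈1.94, Hist 23/20≈1.15, Lit 16/15≈1.07, Psych 23/25≈0.92.
Ling: take in full, 6 hours for value 54 — 45 left.
All 6 hours of Anthro fit (value 24) — 39 remain.
Stats: take in full, 5 hours for value 15 — 34 left.
Take all of Econ (18 hours, value 35) — 16 hours left.
Fill the last 16 hours with part of Hist: 16/20 of it earns 18.4.
Total value = 146.4.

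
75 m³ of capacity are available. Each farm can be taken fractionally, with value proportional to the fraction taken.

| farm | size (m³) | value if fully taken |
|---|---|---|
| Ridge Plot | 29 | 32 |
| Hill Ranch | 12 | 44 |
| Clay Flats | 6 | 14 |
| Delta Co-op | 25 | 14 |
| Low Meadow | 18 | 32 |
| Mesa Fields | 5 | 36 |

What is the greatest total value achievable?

Best value per unit of size first: Mesa Fields 36/5≈7.2, Hill Ranch 44/12≈3.67, Clay Flats 14/6≈2.33, Low Meadow 32/18≈1.78, Ridge Plot 32/29≈1.1, Delta Co-op 14/25≈0.56.
All 5 m³ of Mesa Fields fit (value 36) — 70 remain.
Hill Ranch: take in full, 12 m³ for value 44 — 58 left.
Clay Flats: take in full, 6 m³ for value 14 — 52 left.
Low Meadow: take in full, 18 m³ for value 32 — 34 left.
Take all of Ridge Plot (29 m³, value 32) — 5 m³ left.
Only 5 m³ remain; take 5/25 of Delta Co-op for value 14×5/25 = 2.8.
Total value = 160.8.

160.8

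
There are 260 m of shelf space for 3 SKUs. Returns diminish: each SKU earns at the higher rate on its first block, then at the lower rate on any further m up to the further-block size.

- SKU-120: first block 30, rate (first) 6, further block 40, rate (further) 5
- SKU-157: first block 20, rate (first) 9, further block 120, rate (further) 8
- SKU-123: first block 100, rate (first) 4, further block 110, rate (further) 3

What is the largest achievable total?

Order all 6 blocks by rate: SKU-157/T1 9 > SKU-157/T2 8 > SKU-120/T1 6 > SKU-120/T2 5 > SKU-123/T1 4 > SKU-123/T2 3.
Fill SKU-157 T1 block (20 at 9) — 240 left.
SKU-157/T2 (8): +120 — 120 left.
SKU-120 T1 at 6: fill all 30 — 90 left.
SKU-120 T2 at 5: fill all 40 — 50 left.
SKU-123/T1: +50 of 100 at 4; pool empty.
Total = 9×20 + 8×120 + 6×30 + 5×40 + 4×50 = 1720.

1720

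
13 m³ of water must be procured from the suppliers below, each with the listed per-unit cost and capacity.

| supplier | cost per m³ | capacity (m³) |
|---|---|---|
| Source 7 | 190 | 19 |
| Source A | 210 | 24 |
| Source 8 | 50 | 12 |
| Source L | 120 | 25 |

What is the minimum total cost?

720

Fill from the cheapest supplier first.
Source 8 (50): use full 12 ; 1 m³ to go.
Take 1 from Source L at 120 to finish.
Source 7, Source A: unused.
Cost = 12×50 + 1×120 = 720.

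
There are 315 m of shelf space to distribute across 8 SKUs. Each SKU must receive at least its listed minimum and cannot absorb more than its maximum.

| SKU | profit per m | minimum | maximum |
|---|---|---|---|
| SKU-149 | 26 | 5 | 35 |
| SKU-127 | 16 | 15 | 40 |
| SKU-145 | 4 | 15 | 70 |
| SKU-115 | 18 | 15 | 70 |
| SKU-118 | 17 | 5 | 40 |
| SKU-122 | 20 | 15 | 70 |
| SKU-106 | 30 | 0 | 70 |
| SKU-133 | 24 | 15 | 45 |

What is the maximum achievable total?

Meeting every minimum uses 5+15+15+15+5+15+0+15 = 85 m, leaving 230.
Highest profit per m first: SKU-106 30 > SKU-149 26 > SKU-133 24 > SKU-122 20 > SKU-115 18 > SKU-118 17 > SKU-127 16 > SKU-145 4.
Give SKU-106 70 more to hit its cap of 70 — 160 left.
SKU-149 takes 30 more to reach its cap of 35 — 130 left.
Give SKU-133 30 more to hit its cap of 45 — 100 left.
Give SKU-122 55 more to hit its cap of 70 — 45 left.
SKU-115 has room for 55 more but only 45 remain, so it gets 60.
Total = 26×35 + 16×15 + 4×15 + 18×60 + 17×5 + 20×70 + 30×70 + 24×45 = 6955.

6955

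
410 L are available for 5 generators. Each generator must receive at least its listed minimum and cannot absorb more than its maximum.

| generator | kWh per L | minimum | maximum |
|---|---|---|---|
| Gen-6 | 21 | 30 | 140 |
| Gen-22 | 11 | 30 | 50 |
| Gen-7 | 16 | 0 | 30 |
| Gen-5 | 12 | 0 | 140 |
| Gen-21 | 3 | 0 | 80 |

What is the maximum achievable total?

Meeting every minimum uses 30+30+0+0+0 = 60 L, leaving 350.
Highest kWh per L first: Gen-6 21 > Gen-7 16 > Gen-5 12 > Gen-22 11 > Gen-21 3.
Give Gen-6 110 more to hit its cap of 140 → 240 left.
Gen-7: +30 to 30 (cap) → 210 left.
Give Gen-5 140 more to hit its cap of 140 → 70 left.
Gen-22: +20 to 50 (cap) → 50 left.
Gen-21: +50 (room for 80) → 50. Pool exhausted.
Total = 21×140 + 11×50 + 16×30 + 12×140 + 3×50 = 5800.

5800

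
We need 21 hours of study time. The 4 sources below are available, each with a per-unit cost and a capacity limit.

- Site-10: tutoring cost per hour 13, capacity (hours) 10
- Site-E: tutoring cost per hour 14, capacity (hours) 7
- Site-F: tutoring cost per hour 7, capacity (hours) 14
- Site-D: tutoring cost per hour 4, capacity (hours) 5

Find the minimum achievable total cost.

Fill from the cheapest source first.
Site-D (4): use full 5 → 16 hours to go.
Site-F at 7: take all 14 hours → 2 still needed.
Site-10 at 13: take 2 of its 10 → requirement met.
Site-E: unused.
Cost = 5×4 + 14×7 + 2×13 = 144.

144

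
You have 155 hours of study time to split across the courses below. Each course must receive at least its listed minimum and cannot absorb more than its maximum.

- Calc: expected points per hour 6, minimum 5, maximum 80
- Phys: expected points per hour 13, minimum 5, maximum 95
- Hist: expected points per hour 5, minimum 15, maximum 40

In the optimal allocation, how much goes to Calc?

Meeting every minimum uses 5+5+15 = 25 hours, leaving 130.
Rank by expected points per hour: Phys 13 > Calc 6 > Hist 5.
Phys takes 90 more to reach its cap of 95 ; 40 left.
Calc: +40 (room for 75) → 45. Pool exhausted.

45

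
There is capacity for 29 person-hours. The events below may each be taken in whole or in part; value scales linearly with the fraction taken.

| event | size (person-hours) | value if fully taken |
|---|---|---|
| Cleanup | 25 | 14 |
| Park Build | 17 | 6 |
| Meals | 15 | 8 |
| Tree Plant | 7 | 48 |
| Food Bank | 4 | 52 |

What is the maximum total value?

Sort by value density: Food Bank 52/4≈13, Tree Plant 48/7≈6.86, Cleanup 14/25≈0.56, Meals 8/15≈0.533, Park Build 6/17≈0.353.
All 4 person-hours of Food Bank fit (value 52) — 25 remain.
Tree Plant: take in full, 7 person-hours for value 48 — 18 left.
Only 18 person-hours remain; take 18/25 of Cleanup for value 14×18/25 = 10.08.
Total value = 110.08.

110.08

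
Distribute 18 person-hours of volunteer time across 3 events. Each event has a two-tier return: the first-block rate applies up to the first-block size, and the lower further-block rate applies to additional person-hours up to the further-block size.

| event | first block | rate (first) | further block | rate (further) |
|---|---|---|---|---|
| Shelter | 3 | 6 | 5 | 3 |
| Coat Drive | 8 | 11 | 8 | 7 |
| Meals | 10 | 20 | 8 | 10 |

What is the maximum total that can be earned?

Order all 6 blocks by rate: Meals/first 20 > Coat Drive/first 11 > Meals/second 10 > Coat Drive/second 7 > Shelter/first 6 > Shelter/second 3.
Meals/first (20): +10 ; 8 left.
Coat Drive/first (11): +8 ; 0 left.
Total = 20×10 + 11×8 = 288.

288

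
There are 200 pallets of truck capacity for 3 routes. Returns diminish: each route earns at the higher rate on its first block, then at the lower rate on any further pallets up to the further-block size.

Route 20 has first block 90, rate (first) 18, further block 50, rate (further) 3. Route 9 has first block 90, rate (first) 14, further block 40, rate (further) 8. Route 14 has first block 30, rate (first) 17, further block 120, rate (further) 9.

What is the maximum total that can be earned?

3250

Order all 6 blocks by rate: Route 20/T1 18 > Route 14/T1 17 > Route 9/T1 14 > Route 14/T2 9 > Route 9/T2 8 > Route 20/T2 3.
Route 20/T1 (18): +90 → 110 left.
Fill Route 14 T1 block (30 at 17) → 80 left.
Route 9 T1 at 14: only 80 left, fill 80.
Total = 18×90 + 17×30 + 14×80 = 3250.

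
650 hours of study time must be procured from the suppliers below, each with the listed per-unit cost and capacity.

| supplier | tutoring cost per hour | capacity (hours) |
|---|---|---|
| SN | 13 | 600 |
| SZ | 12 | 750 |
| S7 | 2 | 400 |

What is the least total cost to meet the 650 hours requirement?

3800

Use suppliers in increasing cost order.
S7 (2): use full 400 — 250 hours to go.
Take 250 from SZ at 12 to finish.
SN: unused.
Cost = 400×2 + 250×12 = 3800.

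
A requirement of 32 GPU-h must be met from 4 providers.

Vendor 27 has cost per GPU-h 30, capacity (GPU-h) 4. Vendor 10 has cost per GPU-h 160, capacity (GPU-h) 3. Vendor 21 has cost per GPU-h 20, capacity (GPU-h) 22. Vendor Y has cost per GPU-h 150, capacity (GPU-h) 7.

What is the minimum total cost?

1460

Use providers in increasing cost order.
Vendor 21 (20): use full 22 ; 10 GPU-h to go.
Vendor 27 at 30: take all 4 GPU-h ; 6 still needed.
Take 6 from Vendor Y at 150 to finish.
Vendor 10: unused.
Cost = 22×20 + 4×30 + 6×150 = 1460.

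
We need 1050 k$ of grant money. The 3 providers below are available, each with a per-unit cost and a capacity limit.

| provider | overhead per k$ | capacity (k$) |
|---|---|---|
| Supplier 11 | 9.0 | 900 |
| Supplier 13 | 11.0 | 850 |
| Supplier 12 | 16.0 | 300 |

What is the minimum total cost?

9750

Use providers in increasing cost order.
Supplier 11 at 9.0: take all 900 k$ → 150 still needed.
Supplier 13 at 11.0: take 150 of its 850 → requirement met.
Supplier 12: unused.
Cost = 900×9.0 + 150×11.0 = 9750.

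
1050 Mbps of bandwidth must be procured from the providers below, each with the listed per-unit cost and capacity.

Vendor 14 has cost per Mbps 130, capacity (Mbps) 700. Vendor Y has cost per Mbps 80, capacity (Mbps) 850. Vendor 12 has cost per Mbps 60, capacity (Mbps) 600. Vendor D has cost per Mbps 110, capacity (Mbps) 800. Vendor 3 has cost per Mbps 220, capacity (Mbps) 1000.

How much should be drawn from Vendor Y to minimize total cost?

Cheapest first:
Vendor 12 (60): use full 600 ; 450 Mbps to go.
Vendor Y at 80: take 450 of its 850 ; requirement met.
Vendor D, Vendor 14, Vendor 3: unused.

450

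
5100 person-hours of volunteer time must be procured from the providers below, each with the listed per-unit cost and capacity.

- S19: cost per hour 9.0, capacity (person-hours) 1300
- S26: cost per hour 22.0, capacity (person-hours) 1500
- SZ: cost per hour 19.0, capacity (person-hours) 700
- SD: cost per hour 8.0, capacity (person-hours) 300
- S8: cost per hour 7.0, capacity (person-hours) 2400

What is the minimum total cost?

53000

Cheapest first:
S8 (7.0): use full 2400 ; 2700 person-hours to go.
Take 300 from SD at 8.0 ; need 2400 more.
S19 (9.0): use full 1300 ; 1100 person-hours to go.
SZ at 19.0: take all 700 person-hours ; 400 still needed.
Take 400 from S26 at 22.0 to finish.
Cost = 2400×7.0 + 300×8.0 + 1300×9.0 + 700×19.0 + 400×22.0 = 53000.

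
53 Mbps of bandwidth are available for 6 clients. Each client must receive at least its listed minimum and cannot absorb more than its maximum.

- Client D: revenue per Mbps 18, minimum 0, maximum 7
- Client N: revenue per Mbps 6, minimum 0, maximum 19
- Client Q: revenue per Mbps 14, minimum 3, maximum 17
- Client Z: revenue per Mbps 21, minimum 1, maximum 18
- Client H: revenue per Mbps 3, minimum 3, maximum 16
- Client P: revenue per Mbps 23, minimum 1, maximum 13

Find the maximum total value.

Meeting every minimum uses 0+0+3+1+3+1 = 8 Mbps, leaving 45.
Highest revenue per Mbps first: Client P 23 > Client Z 21 > Client D 18 > Client Q 14 > Client N 6 > Client H 3.
Client P takes 12 more to reach its cap of 13 — 33 left.
Give Client Z 17 more to hit its cap of 18 — 16 left.
Give Client D 7 more to hit its cap of 7 — 9 left.
Client Q has room for 14 more but only 9 remain, so it gets 12.
Total = 18×7 + 14×12 + 21×18 + 3×3 + 23×13 = 980.

980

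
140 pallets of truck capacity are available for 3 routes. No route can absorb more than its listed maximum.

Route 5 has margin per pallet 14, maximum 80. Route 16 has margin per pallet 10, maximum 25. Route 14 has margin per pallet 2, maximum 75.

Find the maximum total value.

Rank by margin per pallet: Route 5 14 > Route 16 10 > Route 14 2.
Give Route 5 80 to hit its cap of 80 → 60 left.
Give Route 16 25 to hit its cap of 25 → 35 left.
Route 14: +35 (room for 75) → 35. Pool exhausted.
Total = 14×80 + 10×25 + 2×35 = 1440.

1440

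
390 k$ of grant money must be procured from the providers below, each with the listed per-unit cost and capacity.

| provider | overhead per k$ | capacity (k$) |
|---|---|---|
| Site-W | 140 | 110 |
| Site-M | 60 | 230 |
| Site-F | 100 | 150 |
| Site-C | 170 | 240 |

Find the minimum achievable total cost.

30200

Use providers in increasing cost order.
Site-M at 60: take all 230 k$ ; 160 still needed.
Site-F at 100: take all 150 k$ ; 10 still needed.
Site-W at 140: take 10 of its 110 ; requirement met.
Site-C: unused.
Cost = 230×60 + 150×100 + 10×140 = 30200.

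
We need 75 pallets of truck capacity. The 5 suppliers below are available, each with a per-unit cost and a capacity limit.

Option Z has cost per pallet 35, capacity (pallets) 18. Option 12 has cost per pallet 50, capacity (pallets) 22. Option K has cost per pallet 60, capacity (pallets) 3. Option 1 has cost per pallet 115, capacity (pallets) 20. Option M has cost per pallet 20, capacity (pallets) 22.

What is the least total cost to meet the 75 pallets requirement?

Use suppliers in increasing cost order.
Option M at 20: take all 22 pallets → 53 still needed.
Option Z at 35: take all 18 pallets → 35 still needed.
Option 12 (50): use full 22 → 13 pallets to go.
Take 3 from Option K at 60 → need 10 more.
Option 1 (115): take the remaining 10 → done.
Cost = 22×20 + 18×35 + 22×50 + 3×60 + 10×115 = 3500.

3500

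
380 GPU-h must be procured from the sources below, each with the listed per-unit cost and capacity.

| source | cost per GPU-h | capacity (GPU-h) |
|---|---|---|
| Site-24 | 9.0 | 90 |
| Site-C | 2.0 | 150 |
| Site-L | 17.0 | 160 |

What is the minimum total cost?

3490

Use sources in increasing cost order.
Site-C (2.0): use full 150 → 230 GPU-h to go.
Site-24 (9.0): use full 90 → 140 GPU-h to go.
Site-L at 17.0: take 140 of its 160 → requirement met.
Cost = 150×2.0 + 90×9.0 + 140×17.0 = 3490.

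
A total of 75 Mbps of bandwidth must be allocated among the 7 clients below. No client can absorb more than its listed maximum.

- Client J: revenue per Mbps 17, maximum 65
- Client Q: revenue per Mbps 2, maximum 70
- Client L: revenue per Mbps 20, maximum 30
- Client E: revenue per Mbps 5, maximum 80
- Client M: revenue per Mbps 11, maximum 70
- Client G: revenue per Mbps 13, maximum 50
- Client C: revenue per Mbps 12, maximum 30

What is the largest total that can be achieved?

Rank by revenue per Mbps: Client L 20 > Client J 17 > Client G 13 > Client C 12 > Client M 11 > Client E 5 > Client Q 2.
Client L: +30 to 30 (cap) → 45 left.
Client J has room for 65 but only 45 remain, so it gets 45.
Total = 17×45 + 20×30 = 1365.

1365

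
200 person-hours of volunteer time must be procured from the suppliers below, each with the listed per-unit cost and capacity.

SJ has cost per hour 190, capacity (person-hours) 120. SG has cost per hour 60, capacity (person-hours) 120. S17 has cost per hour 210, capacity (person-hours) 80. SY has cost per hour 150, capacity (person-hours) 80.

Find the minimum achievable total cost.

Cheapest first:
Take 120 from SG at 60 — need 80 more.
Take 80 from SY at 150 — need 0 more.
SJ, S17: unused.
Cost = 120×60 + 80×150 = 19200.

19200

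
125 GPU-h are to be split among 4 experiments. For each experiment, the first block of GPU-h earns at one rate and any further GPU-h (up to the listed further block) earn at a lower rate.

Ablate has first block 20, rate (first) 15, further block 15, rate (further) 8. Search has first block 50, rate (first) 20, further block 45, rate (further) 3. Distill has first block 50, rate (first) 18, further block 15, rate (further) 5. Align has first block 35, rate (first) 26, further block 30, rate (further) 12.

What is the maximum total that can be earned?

2630

Treat each block as its own option and order by rate: Align/first 26 > Search/first 20 > Distill/first 18 > Ablate/first 15 > Align/second 12 > Ablate/second 8 > Distill/second 5 > Search/second 3.
Align/first (26): +35 — 90 left.
Fill Search first block (50 at 20) — 40 left.
Distill first at 18: only 40 left, fill 40.
Total = 26×35 + 20×50 + 18×40 = 2630.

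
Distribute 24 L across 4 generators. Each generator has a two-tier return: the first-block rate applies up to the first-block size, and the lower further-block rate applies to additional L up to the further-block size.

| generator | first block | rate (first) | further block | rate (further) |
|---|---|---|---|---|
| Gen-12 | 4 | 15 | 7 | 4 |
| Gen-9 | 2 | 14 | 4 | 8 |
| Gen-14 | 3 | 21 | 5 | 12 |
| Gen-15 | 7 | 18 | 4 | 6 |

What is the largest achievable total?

Rank every tier by rate: Gen-14/first 21 > Gen-15/first 18 > Gen-12/first 15 > Gen-9/first 14 > Gen-14/second 12 > Gen-9/second 8 > Gen-15/second 6 > Gen-12/second 4.
Fill Gen-14 first block (3 at 21) ; 21 left.
Gen-15/first (18): +7 ; 14 left.
Fill Gen-12 first block (4 at 15) ; 10 left.
Gen-9 first at 14: fill all 2 ; 8 left.
Fill Gen-14 second block (5 at 12) ; 3 left.
Gen-9 second at 8: only 3 left, fill 3.
Total = 21×3 + 18×7 + 15×4 + 14×2 + 12×5 + 8×3 = 361.

361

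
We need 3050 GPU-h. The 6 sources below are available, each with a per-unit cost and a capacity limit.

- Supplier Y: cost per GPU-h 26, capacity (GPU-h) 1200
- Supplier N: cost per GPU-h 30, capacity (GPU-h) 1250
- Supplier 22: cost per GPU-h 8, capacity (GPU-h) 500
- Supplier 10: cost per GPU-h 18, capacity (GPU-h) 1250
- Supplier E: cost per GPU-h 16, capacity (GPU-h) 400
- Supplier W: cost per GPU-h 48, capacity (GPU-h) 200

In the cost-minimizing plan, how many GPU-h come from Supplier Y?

900

Cheapest first:
Supplier 22 (8): use full 500 → 2550 GPU-h to go.
Take 400 from Supplier E at 16 → need 2150 more.
Take 1250 from Supplier 10 at 18 → need 900 more.
Take 900 from Supplier Y at 26 to finish.
Supplier N, Supplier W: unused.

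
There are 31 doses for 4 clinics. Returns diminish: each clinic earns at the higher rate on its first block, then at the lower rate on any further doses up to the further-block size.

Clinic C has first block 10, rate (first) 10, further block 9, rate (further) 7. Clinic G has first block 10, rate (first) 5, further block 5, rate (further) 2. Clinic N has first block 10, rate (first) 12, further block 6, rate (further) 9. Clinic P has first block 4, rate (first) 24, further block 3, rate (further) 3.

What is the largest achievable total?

377

Order all 8 blocks by rate: Clinic P/T1 24 > Clinic N/T1 12 > Clinic C/T1 10 > Clinic N/T2 9 > Clinic C/T2 7 > Clinic G/T1 5 > Clinic P/T2 3 > Clinic G/T2 2.
Fill Clinic P T1 block (4 at 24) → 27 left.
Clinic N T1 at 12: fill all 10 → 17 left.
Fill Clinic C T1 block (10 at 10) → 7 left.
Clinic N/T2 (9): +6 → 1 left.
Clinic C/T2: +1 of 9 at 7; pool empty.
Total = 24×4 + 12×10 + 10×10 + 9×6 + 7×1 = 377.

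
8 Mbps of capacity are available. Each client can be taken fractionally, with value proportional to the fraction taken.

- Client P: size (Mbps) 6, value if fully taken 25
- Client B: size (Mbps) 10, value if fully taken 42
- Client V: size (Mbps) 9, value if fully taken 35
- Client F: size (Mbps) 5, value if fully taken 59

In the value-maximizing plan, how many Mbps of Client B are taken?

3

Sort by value density: Client F 59/5≈11.8, Client B 42/10≈4.2, Client P 25/6≈4.17, Client V 35/9≈3.89.
Client F: take in full, 5 Mbps for value 59 ; 3 left.
Fill the last 3 Mbps with part of Client B: 3/10 of it earns 12.6.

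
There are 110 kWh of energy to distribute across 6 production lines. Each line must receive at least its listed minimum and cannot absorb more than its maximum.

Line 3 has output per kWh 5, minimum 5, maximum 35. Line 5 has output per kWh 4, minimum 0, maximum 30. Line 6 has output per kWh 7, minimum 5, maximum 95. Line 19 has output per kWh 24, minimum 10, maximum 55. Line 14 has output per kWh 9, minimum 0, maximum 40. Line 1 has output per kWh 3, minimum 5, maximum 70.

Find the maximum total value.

Meeting every minimum uses 5+0+5+10+0+5 = 25 kWh, leaving 85.
Order the production lines by output per kWh: Line 19 24 > Line 14 9 > Line 6 7 > Line 3 5 > Line 5 4 > Line 1 3.
Give Line 19 45 more to hit its cap of 55 — 40 left.
Give Line 14 40 more to hit its cap of 40 — 0 left.
Total = 5×5 + 7×5 + 24×55 + 9×40 + 3×5 = 1755.

1755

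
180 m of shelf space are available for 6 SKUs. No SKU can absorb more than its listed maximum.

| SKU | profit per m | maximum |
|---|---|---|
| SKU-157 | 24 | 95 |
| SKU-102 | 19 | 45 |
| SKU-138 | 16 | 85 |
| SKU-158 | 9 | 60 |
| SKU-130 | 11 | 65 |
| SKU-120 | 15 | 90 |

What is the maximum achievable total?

Rank by profit per m: SKU-157 24 > SKU-102 19 > SKU-138 16 > SKU-120 15 > SKU-130 11 > SKU-158 9.
Give SKU-157 95 to hit its cap of 95 — 85 left.
Give SKU-102 45 to hit its cap of 45 — 40 left.
Only 40 left; SKU-138 takes them to reach 40.
Total = 24×95 + 19×45 + 16×40 = 3775.

3775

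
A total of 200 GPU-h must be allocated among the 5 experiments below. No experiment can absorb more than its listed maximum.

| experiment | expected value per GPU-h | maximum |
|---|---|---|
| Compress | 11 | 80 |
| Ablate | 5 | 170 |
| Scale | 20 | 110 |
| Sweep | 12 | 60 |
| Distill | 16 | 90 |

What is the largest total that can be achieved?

3640

Rank by expected value per GPU-h: Scale 20 > Distill 16 > Sweep 12 > Compress 11 > Ablate 5.
Scale: +110 to 110 (cap) — 90 left.
Distill: +90 to 90 (cap) — 0 left.
Total = 20×110 + 16×90 = 3640.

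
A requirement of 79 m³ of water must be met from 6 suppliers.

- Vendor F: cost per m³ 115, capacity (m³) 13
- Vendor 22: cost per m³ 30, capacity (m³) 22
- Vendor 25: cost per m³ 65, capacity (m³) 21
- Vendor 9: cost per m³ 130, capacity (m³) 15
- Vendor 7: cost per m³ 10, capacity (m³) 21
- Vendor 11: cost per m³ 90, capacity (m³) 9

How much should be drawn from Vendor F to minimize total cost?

Fill from the cheapest supplier first.
Vendor 7 (10): use full 21 → 58 m³ to go.
Vendor 22 (30): use full 22 → 36 m³ to go.
Vendor 25 (65): use full 21 → 15 m³ to go.
Vendor 11 (90): use full 9 → 6 m³ to go.
Take 6 from Vendor F at 115 to finish.
Vendor 9: unused.

6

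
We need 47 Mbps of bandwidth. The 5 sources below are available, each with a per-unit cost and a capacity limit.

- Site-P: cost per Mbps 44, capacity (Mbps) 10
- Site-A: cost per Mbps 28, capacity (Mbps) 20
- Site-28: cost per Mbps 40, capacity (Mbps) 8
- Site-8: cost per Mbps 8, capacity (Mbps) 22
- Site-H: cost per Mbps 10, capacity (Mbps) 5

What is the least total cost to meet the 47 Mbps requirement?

786

Use sources in increasing cost order.
Site-8 (8): use full 22 ; 25 Mbps to go.
Site-H at 10: take all 5 Mbps ; 20 still needed.
Site-A at 28: take all 20 Mbps ; 0 still needed.
Site-28, Site-P: unused.
Cost = 22×8 + 5×10 + 20×28 = 786.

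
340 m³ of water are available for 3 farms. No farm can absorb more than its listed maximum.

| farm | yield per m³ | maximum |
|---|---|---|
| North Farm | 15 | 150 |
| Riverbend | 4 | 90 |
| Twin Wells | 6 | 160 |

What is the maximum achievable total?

3330

Rank by yield per m³: North Farm 15 > Twin Wells 6 > Riverbend 4.
North Farm takes 150 to reach its cap of 150 → 190 left.
Twin Wells takes 160 to reach its cap of 160 → 30 left.
Riverbend: +30 (room for 90) → 30. Pool exhausted.
Total = 15×150 + 4×30 + 6×160 = 3330.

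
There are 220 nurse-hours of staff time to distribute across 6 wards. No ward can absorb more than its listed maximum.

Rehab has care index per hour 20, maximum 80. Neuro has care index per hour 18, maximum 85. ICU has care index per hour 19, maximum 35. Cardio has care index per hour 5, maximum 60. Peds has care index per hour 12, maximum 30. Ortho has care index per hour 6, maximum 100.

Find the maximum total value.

Highest care index per hour first: Rehab 20 > ICU 19 > Neuro 18 > Peds 12 > Ortho 6 > Cardio 5.
Rehab takes 80 to reach its cap of 80 — 140 left.
ICU: +35 to 35 (cap) — 105 left.
Give Neuro 85 to hit its cap of 85 — 20 left.
Peds: +20 (room for 30) → 20. Pool exhausted.
Total = 20×80 + 18×85 + 19×35 + 12×20 = 4035.

4035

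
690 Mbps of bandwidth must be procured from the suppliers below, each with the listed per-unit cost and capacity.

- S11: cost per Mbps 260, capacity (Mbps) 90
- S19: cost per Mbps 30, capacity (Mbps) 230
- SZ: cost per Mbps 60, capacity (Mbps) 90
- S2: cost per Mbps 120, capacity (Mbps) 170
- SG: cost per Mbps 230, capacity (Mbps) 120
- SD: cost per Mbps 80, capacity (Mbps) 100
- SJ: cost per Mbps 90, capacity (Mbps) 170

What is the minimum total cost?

Fill from the cheapest supplier first.
S19 (30): use full 230 ; 460 Mbps to go.
SZ at 60: take all 90 Mbps ; 370 still needed.
SD (80): use full 100 ; 270 Mbps to go.
SJ (90): use full 170 ; 100 Mbps to go.
S2 at 120: take 100 of its 170 ; requirement met.
SG, S11: unused.
Cost = 230×30 + 90×60 + 100×80 + 170×90 + 100×120 = 47600.

47600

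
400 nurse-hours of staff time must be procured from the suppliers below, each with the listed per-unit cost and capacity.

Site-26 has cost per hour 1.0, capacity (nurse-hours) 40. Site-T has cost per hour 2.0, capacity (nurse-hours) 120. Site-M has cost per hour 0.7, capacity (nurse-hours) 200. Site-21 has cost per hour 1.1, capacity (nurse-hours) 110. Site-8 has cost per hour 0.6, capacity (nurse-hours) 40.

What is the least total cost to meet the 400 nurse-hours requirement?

Fill from the cheapest supplier first.
Take 40 from Site-8 at 0.6 — need 360 more.
Take 200 from Site-M at 0.7 — need 160 more.
Take 40 from Site-26 at 1.0 — need 120 more.
Site-21 (1.1): use full 110 — 10 nurse-hours to go.
Take 10 from Site-T at 2.0 to finish.
Cost = 40×0.6 + 200×0.7 + 40×1.0 + 110×1.1 + 10×2.0 = 345.

345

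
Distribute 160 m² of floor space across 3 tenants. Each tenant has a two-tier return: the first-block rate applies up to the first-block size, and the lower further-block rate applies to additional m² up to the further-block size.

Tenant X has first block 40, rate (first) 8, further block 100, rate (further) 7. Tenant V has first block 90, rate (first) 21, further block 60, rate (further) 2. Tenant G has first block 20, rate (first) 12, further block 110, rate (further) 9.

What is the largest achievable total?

Order all 6 blocks by rate: Tenant V/T1 21 > Tenant G/T1 12 > Tenant G/T2 9 > Tenant X/T1 8 > Tenant X/T2 7 > Tenant V/T2 2.
Tenant V/T1 (21): +90 → 70 left.
Fill Tenant G T1 block (20 at 12) → 50 left.
Tenant G/T2: +50 of 110 at 9; pool empty.
Total = 21×90 + 12×20 + 9×50 = 2580.

2580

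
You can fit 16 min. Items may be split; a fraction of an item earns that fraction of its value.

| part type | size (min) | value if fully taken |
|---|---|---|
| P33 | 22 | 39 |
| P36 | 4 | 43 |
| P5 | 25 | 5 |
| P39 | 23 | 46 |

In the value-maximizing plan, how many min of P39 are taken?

Best value per unit of size first: P36 43/4≈10.8, P39 46/23≈2, P33 39/22≈1.77, P5 5/25≈0.2.
P36: take in full, 4 min for value 43 — 12 left.
Only 12 min remain; take 12/23 of P39 for value 46×12/23 = 24.

12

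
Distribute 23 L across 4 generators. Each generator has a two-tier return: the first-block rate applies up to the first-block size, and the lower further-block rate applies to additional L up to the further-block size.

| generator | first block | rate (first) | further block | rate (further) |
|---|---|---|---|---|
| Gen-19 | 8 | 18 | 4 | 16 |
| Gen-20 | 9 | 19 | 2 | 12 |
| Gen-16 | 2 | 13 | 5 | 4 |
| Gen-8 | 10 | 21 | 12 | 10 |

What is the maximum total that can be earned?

Rank every tier by rate: Gen-8/first 21 > Gen-20/first 19 > Gen-19/first 18 > Gen-19/second 16 > Gen-16/first 13 > Gen-20/second 12 > Gen-8/second 10 > Gen-16/second 4.
Gen-8/first (21): +10 — 13 left.
Fill Gen-20 first block (9 at 19) — 4 left.
4 remain; put them into Gen-19 first at 18.
Total = 21×10 + 19×9 + 18×4 = 453.

453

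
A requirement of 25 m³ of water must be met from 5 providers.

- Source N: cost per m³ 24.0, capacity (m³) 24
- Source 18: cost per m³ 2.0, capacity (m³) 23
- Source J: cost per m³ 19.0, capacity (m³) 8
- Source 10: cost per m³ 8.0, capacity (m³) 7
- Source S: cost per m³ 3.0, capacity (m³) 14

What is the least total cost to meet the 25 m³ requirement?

52

Fill from the cheapest provider first.
Take 23 from Source 18 at 2.0 — need 2 more.
Take 2 from Source S at 3.0 to finish.
Source 10, Source J, Source N: unused.
Cost = 23×2.0 + 2×3.0 = 52.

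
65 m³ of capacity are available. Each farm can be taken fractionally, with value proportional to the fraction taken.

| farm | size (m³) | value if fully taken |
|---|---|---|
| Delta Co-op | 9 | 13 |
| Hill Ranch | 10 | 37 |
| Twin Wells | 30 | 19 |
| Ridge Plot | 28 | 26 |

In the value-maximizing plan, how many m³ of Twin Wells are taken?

Rank by value-to-size ratio: Hill Ranch 37/10≈3.7, Delta Co-op 13/9≈1.44, Ridge Plot 26/28≈0.929, Twin Wells 19/30≈0.633.
Take all of Hill Ranch (10 m³, value 37) ; 55 m³ left.
Take all of Delta Co-op (9 m³, value 13) ; 46 m³ left.
Take all of Ridge Plot (28 m³, value 26) ; 18 m³ left.
Only 18 m³ remain; take 18/30 of Twin Wells for value 19×18/30 = 11.4.

18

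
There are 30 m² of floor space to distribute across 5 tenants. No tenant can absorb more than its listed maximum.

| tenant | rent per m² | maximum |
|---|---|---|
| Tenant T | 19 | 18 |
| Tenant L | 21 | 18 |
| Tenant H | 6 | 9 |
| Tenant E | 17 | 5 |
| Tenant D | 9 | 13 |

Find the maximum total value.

Order the tenants by rent per m²: Tenant L 21 > Tenant T 19 > Tenant E 17 > Tenant D 9 > Tenant H 6.
Give Tenant L 18 to hit its cap of 18 ; 12 left.
Only 12 left; Tenant T takes them to reach 12.
Total = 19×12 + 21×18 = 606.

606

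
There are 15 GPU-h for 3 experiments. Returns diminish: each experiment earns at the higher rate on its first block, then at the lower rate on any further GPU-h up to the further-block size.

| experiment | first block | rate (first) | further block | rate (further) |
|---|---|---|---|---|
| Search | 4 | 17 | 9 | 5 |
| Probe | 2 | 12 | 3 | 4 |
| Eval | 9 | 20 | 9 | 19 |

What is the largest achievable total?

294

Order all 6 blocks by rate: Eval/T1 20 > Eval/T2 19 > Search/T1 17 > Probe/T1 12 > Search/T2 5 > Probe/T2 4.
Eval/T1 (20): +9 ; 6 left.
Eval/T2: +6 of 9 at 19; pool empty.
Total = 20×9 + 19×6 = 294.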